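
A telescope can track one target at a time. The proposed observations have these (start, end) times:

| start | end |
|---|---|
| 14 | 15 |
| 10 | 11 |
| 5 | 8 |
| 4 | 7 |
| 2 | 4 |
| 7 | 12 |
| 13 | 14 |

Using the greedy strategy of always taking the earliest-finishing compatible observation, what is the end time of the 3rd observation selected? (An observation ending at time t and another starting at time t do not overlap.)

11

Sort by end time and greedily take each interval whose start is ≥ the last chosen end.
Sorted by end: (2,4)  (4,7)  (5,8)  (10,11)  (7,12)  (13,14)  (14,15)
take (2,4); take (4,7); take (10,11); skip (7,12); take (13,14); take (14,15).
Selected: (2,4) (4,7) (10,11) (13,14) (14,15)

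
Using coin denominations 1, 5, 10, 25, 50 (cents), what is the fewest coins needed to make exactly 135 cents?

4

Use the largest denomination that fits, subtract, and repeat.
135 = 2×50 + 1×25 + 1×10
Total coins = 2 + 1 + 1 = 4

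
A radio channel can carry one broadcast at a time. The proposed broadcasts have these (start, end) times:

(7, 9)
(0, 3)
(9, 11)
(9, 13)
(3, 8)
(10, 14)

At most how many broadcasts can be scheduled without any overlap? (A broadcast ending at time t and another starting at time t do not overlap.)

3

Order by finish time; keep every interval that doesn't clash with the previous kept one.
Sorted by end: (0,3)  (3,8)  (7,9)  (9,11)  (9,13)  (10,14)
take (0,3); take (3,8); skip (7,9); take (9,11).
Selected 3 broadcasts.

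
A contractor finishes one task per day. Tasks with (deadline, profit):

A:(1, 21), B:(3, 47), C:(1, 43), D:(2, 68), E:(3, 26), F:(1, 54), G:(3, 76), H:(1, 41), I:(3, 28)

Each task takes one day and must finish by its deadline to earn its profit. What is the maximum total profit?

Sort by profit descending; place each in the latest free slot ≤ its deadline.
By profit: G(d3,76), D(d2,68), F(d1,54), B(d3,47), C(d1,43), H(d1,41), I(d3,28), E(d3,26), A(d1,21)
G→slot 3; D→slot 2; F→slot 1; B skipped; C skipped; H skipped; I skipped; E skipped; A skipped.
Profit = 54 + 68 + 76 = 198

198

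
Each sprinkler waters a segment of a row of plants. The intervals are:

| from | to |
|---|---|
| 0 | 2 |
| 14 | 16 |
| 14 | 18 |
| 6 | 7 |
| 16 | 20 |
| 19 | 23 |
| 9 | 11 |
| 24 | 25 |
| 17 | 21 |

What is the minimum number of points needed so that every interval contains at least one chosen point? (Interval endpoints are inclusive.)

Process intervals by earliest right end; each time one isn't hit yet, stab at its right endpoint.
By right end: [0,2]  [6,7]  [9,11]  [14,16]  [14,18]  [16,20]  [17,21]  [19,23]  [24,25]
[0,2] uncovered → point at 2; [6,7] uncovered → point at 7; [9,11] uncovered → point at 11; [14,16] uncovered → point at 16; [17,21] uncovered → point at 21; [24,25] uncovered → point at 25.
Points: 2, 7, 11, 16, 21, 25 (6 total).

6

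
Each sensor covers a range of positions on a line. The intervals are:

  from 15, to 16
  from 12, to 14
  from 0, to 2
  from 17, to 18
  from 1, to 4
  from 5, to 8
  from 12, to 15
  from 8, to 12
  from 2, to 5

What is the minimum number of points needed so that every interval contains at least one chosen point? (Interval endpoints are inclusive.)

By right end: [0,2]  [1,4]  [2,5]  [5,8]  [8,12]  [12,14]  [12,15]  [15,16]  [17,18]
[0,2] uncovered → point at 2; [5,8] uncovered → point at 8; [12,14] uncovered → point at 14; [15,16] uncovered → point at 16; [17,18] uncovered → point at 18.
Points: 2, 8, 14, 16, 18 (5 total).

5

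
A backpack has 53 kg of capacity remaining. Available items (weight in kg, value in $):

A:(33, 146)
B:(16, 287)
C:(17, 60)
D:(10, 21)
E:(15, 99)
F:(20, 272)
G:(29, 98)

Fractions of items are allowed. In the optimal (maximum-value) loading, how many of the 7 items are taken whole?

Sort by value per unit weight and fill in that order.
Order: B (287/16=17.94) > F (272/20=13.60) > E (99/15=6.60) > A (146/33=4.42) > C (60/17=3.53) > G (98/29=3.38) > D (21/10=2.10)
Fill: take B (16 @ 287) → take F (20 @ 272) → take E (15 @ 99) → take 2/33 of A → 8.85; 53/53 used.
3 item(s) taken whole; one partial (take 2/33 of A).

3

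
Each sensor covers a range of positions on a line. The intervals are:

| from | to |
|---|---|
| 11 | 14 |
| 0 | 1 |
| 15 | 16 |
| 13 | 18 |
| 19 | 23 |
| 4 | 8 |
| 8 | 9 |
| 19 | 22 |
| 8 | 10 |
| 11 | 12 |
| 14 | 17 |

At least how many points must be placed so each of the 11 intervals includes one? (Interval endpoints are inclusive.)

5

Sorted: [0,1] [4,8] [8,9] [8,10] [11,12] [11,14] [15,16] [14,17] [13,18] [19,22] [19,23]
{[0,1]} hit by 1; {[4,8],[8,9],[8,10]} hit by 8; {[11,12],[11,14]} hit by 12; {[15,16],[14,17],[13,18]} hit by 16; {[19,22],[19,23]} hit by 22.
Points: 1, 8, 12, 16, 22 (5 total).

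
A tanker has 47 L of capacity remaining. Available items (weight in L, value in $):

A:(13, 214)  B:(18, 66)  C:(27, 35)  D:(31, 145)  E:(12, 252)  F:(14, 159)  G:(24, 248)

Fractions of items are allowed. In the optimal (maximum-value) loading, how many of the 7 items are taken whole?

Sort by value per unit weight and fill in that order.
Ratios (sorted): E 21.00, A 16.46, F 11.36, G 10.33, D 4.68, B 3.67, C 1.30
take E (12 @ 252); take A (13 @ 214); take F (14 @ 159); take 8/24 of G → 82.67. Capacity used 47/47.
3 item(s) taken whole; one partial (take 8/24 of G).

3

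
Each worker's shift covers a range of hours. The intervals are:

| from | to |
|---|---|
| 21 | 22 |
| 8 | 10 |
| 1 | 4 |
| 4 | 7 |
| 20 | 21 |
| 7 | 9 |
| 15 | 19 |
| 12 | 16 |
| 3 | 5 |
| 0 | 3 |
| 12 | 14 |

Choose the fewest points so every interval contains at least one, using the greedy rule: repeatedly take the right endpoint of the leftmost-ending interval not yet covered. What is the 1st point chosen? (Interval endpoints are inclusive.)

Sorted: [0,3] [1,4] [3,5] [4,7] [7,9] [8,10] [12,14] [12,16] [15,19] [20,21] [21,22]
{[0,3],[1,4],[3,5]} hit by 3; {[4,7],[7,9]} hit by 7; {[8,10]} hit by 10; {[12,14],[12,16]} hit by 14; {[15,19]} hit by 19; {[20,21],[21,22]} hit by 21.
Points: 3, 7, 10, 14, 19, 21 (6 total).

3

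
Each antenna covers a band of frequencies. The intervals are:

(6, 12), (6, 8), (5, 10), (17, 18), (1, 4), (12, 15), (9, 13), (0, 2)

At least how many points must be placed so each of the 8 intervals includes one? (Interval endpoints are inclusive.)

4

Sorted: [0,2] [1,4] [6,8] [5,10] [6,12] [9,13] [12,15] [17,18]
{[0,2],[1,4]} hit by 2; {[6,8],[5,10],[6,12]} hit by 8; {[9,13],[12,15]} hit by 13; {[17,18]} hit by 18.
Points: 2, 8, 13, 18 (4 total).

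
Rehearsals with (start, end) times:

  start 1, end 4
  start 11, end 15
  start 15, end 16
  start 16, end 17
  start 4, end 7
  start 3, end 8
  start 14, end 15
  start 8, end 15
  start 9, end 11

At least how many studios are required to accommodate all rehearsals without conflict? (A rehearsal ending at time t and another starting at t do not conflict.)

3

starts: [1, 3, 4, 8, 9, 11, 14, 15, 16]
ends:   [4, 7, 8, 11, 15, 15, 15, 16, 17]
s1→1 s3→2 e4→1 s4→2 e7→1 e8→0 s8→1 s9→2 e11→1 s11→2 s14→3  — peak 3.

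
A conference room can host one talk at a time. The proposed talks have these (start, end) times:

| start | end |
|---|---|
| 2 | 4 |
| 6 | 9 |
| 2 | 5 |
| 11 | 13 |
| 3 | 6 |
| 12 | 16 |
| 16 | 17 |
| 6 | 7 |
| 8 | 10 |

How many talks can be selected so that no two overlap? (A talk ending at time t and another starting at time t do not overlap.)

5

By end time: (2,4), (2,5), (3,6), (6,7), (6,9), (8,10), (11,13), (12,16), (16,17).
Pick (2,4); next start ≥ 4 → (6,7); next start ≥ 7 → (8,10); next start ≥ 10 → (11,13); next start ≥ 13 → (16,17).
Selected 5 talks.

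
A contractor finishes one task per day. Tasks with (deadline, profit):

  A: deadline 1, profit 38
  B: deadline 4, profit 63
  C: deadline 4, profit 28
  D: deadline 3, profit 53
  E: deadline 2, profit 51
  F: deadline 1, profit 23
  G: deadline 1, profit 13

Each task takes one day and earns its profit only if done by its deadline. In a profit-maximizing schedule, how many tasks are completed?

Profit order: B=63 D=53 E=51 A=38 C=28 F=23 G=13
Assign: B→slot 4, D→slot 3, E→slot 2, A→slot 1, C skipped, F skipped, G skipped.
Slots: [1:A] [2:E] [3:D] [4:B]
4 of 7 scheduled.

4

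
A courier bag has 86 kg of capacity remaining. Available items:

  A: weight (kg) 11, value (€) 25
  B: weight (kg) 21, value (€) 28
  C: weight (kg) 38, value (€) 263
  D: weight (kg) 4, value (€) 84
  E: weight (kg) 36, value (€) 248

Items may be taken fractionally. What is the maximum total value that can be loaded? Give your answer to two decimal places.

613.18

Greedy by value/weight ratio, highest first.
Order: D (84/4=21.00) > C (263/38=6.92) > E (248/36=6.89) > A (25/11=2.27) > B (28/21=1.33)
Fill: take D (4 @ 84) → take C (38 @ 263) → take E (36 @ 248) → take 8/11 of A → 18.18; 86/86 used.
Total value = 613.18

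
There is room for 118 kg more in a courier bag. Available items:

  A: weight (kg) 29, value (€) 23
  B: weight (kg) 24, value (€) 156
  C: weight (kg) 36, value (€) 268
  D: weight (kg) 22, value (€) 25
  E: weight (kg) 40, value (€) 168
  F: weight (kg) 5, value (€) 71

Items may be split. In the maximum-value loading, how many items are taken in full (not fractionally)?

4

Greedy by value/weight ratio, highest first.
Order: F (71/5=14.20) > C (268/36=7.44) > B (156/24=6.50) > E (168/40=4.20) > D (25/22=1.14) > A (23/29=0.79)
Fill: take F (5 @ 71) → take C (36 @ 268) → take B (24 @ 156) → take E (40 @ 168) → take 13/22 of D → 14.77; 118/118 used.
4 item(s) taken whole; one partial (take 13/22 of D).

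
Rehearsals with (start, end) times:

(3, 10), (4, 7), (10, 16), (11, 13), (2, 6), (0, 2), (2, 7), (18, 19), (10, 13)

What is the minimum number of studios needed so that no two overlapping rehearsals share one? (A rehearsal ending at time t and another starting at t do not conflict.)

4

The answer is the maximum number of intervals overlapping at any instant.
starts: [0, 2, 2, 3, 4, 10, 10, 11, 18]
ends:   [2, 6, 7, 7, 10, 13, 13, 16, 19]
s0→1 e2→0 s2→1 s2→2 s3→3 s4→4  — peak 4.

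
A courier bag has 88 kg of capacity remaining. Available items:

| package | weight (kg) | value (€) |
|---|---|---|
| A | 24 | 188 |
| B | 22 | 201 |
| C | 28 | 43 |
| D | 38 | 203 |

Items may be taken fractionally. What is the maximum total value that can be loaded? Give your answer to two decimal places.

Sort by value per unit weight and fill in that order.
Order: B (201/22=9.14) > A (188/24=7.83) > D (203/38=5.34) > C (43/28=1.54)
Fill: take B (22 @ 201) → take A (24 @ 188) → take D (38 @ 203) → take 4/28 of C → 6.14; 88/88 used.
Total value = 598.14

598.14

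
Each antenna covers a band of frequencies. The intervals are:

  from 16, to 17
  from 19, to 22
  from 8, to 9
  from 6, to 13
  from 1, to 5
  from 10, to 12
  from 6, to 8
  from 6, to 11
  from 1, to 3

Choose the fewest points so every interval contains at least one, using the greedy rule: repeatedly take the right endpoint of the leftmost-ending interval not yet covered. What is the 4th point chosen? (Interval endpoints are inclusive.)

Sort by right endpoint; whenever an interval is uncovered, place a point at its right end.
By right end: [1,3]  [1,5]  [6,8]  [8,9]  [6,11]  [10,12]  [6,13]  [16,17]  [19,22]
[1,3] uncovered → point at 3; [6,8] uncovered → point at 8; [10,12] uncovered → point at 12; [16,17] uncovered → point at 17; [19,22] uncovered → point at 22.
Points: 3, 8, 12, 17, 22 (5 total).

17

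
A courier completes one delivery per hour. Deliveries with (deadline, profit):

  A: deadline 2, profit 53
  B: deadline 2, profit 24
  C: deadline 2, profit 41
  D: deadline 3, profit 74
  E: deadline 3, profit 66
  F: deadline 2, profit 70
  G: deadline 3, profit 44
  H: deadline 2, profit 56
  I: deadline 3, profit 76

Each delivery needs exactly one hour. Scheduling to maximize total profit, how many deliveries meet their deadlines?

Sort by profit descending; place each in the latest free slot ≤ its deadline.
Profit order: I=76 D=74 F=70 E=66 H=56 A=53 G=44 C=41 B=24
Assign: I→slot 3, D→slot 2, F→slot 1, E skipped, H skipped, A skipped, G skipped, C skipped, B skipped.
Slots: [1:F] [2:D] [3:I]
3 of 9 scheduled.

3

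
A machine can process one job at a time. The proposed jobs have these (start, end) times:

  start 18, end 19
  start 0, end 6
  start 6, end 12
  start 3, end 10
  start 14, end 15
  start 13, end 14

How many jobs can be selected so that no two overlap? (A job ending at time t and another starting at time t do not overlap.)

5

Order by finish time; keep every interval that doesn't clash with the previous kept one.
By end time: (0,6), (3,10), (6,12), (13,14), (14,15), (18,19).
Pick (0,6); next start ≥ 6 → (6,12); next start ≥ 12 → (13,14); next start ≥ 14 → (14,15); next start ≥ 15 → (18,19).
Selected 5 jobs.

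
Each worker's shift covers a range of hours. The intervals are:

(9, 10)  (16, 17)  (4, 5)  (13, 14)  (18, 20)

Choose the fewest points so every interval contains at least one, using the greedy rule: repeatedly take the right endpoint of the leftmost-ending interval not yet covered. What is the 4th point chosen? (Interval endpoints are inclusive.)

Sorted: [4,5] [9,10] [13,14] [16,17] [18,20]
{[4,5]} hit by 5; {[9,10]} hit by 10; {[13,14]} hit by 14; {[16,17]} hit by 17; {[18,20]} hit by 20.
Points: 5, 10, 14, 17, 20 (5 total).

17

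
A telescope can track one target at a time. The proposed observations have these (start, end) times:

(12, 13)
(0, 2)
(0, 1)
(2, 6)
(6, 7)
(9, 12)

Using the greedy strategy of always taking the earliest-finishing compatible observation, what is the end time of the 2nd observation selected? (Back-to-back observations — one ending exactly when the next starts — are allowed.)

By end time: (0,1), (0,2), (2,6), (6,7), (9,12), (12,13).
Pick (0,1); next start ≥ 1 → (2,6); next start ≥ 6 → (6,7); next start ≥ 7 → (9,12); next start ≥ 12 → (12,13).
Selected: (0,1) (2,6) (6,7) (9,12) (12,13)

6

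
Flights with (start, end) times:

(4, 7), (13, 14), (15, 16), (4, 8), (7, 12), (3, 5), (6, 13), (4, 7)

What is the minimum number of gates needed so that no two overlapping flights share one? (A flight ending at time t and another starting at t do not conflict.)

4

Count concurrent intervals with a sweep; the peak is the room count.
Events (time:±→running): 3:+→1 4:+→2 4:+→3 4:+→4 … peak 4.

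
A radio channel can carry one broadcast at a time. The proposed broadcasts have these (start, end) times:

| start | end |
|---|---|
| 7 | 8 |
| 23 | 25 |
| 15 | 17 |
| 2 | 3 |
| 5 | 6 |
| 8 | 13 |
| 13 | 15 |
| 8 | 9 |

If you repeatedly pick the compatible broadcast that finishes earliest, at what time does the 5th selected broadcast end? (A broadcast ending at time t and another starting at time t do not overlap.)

15

Greedy by earliest finish: after sorting by end time, pick each interval compatible with the last pick.
Sorted by end: (2,3)  (5,6)  (7,8)  (8,9)  (8,13)  (13,15)  (15,17)  (23,25)
take (2,3); take (5,6); take (7,8); take (8,9); take (13,15); take (15,17); take (23,25).
Selected: (2,3) (5,6) (7,8) (8,9) (13,15) (15,17) (23,25)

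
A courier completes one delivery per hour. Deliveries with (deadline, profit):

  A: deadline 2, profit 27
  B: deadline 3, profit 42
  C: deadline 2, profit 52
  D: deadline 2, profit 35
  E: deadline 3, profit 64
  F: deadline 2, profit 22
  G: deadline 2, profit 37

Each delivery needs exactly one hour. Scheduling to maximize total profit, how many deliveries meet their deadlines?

3

Take jobs in profit order; each goes to the latest open slot no later than its deadline.
Profit order: E=64 C=52 B=42 G=37 D=35 A=27 F=22
Assign: E→slot 3, C→slot 2, B→slot 1, G skipped, D skipped, A skipped, F skipped.
Slots: [1:B] [2:C] [3:E]
3 of 7 scheduled.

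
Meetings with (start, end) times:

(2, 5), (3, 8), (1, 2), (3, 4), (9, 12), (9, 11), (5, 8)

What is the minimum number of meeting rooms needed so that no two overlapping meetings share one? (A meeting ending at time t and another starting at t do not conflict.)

3

Count concurrent intervals with a sweep; the peak is the room count.
starts: [1, 2, 3, 3, 5, 9, 9]
ends:   [2, 4, 5, 8, 8, 11, 12]
s1→1 e2→0 s2→1 s3→2 s3→3  — peak 3.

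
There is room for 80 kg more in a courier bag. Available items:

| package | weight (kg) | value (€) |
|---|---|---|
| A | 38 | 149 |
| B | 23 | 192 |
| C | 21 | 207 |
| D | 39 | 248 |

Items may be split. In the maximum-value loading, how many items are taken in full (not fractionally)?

2

Order: C (207/21=9.86) > B (192/23=8.35) > D (248/39=6.36) > A (149/38=3.92)
Fill: take C (21 @ 207) → take B (23 @ 192) → take 36/39 of D → 228.92; 80/80 used.
2 item(s) taken whole; one partial (take 36/39 of D).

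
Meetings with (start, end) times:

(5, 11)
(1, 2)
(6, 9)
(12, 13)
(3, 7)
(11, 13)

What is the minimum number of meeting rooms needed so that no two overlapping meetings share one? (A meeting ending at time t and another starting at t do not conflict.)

3

The answer is the maximum number of intervals overlapping at any instant.
starts: [1, 3, 5, 6, 11, 12]
ends:   [2, 7, 9, 11, 13, 13]
s1→1 e2→0 s3→1 s5→2 s6→3  — peak 3.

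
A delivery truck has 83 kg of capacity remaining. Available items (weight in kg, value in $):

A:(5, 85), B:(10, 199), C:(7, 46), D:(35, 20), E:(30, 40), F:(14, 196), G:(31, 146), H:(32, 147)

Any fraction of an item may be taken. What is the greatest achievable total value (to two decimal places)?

Order: B (199/10=19.90) > A (85/5=17.00) > F (196/14=14.00) > C (46/7=6.57) > G (146/31=4.71) > H (147/32=4.59) > E (40/30=1.33) > D (20/35=0.57)
Fill: take B (10 @ 199) → take A (5 @ 85) → take F (14 @ 196) → take C (7 @ 46) → take G (31 @ 146) → take 16/32 of H → 73.50; 83/83 used.
Total value = 745.50

745.50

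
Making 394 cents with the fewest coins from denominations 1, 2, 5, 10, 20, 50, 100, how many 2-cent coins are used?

2

394 = 3×100 + 1×50 + 2×20 + 2×2
Count of 2: 2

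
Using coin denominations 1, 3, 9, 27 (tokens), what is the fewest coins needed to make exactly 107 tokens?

Use the largest denomination that fits, subtract, and repeat.
107 = 3×27 + 2×9 + 2×3 + 2×1
Total coins = 3 + 2 + 2 + 2 = 9

9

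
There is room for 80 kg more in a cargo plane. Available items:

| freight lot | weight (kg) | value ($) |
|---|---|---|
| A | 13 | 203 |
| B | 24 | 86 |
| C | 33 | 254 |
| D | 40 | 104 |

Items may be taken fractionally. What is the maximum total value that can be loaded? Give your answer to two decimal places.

569.00

Sort by value per unit weight and fill in that order.
Order: A (203/13=15.62) > C (254/33=7.70) > B (86/24=3.58) > D (104/40=2.60)
Fill: take A (13 @ 203) → take C (33 @ 254) → take B (24 @ 86) → take 10/40 of D → 26.00; 80/80 used.
Total value = 569.00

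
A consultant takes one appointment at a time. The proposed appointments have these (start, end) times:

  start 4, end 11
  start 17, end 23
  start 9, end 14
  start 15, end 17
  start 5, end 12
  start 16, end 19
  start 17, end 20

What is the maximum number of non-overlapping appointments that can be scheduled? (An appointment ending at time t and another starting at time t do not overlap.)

3

By end time: (4,11), (5,12), (9,14), (15,17), (16,19), (17,20), (17,23).
Pick (4,11); next start ≥ 11 → (15,17); next start ≥ 17 → (17,20).
Selected 3 appointments.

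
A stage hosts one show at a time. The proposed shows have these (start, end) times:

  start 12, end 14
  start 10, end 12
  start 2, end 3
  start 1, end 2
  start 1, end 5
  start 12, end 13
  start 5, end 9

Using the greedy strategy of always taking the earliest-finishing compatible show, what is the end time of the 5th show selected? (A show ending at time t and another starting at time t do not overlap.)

Greedy by earliest finish: after sorting by end time, pick each interval compatible with the last pick.
By end time: (1,2), (2,3), (1,5), (5,9), (10,12), (12,13), (12,14).
Pick (1,2); next start ≥ 2 → (2,3); next start ≥ 3 → (5,9); next start ≥ 9 → (10,12); next start ≥ 12 → (12,13).
Selected: (1,2) (2,3) (5,9) (10,12) (12,13)

13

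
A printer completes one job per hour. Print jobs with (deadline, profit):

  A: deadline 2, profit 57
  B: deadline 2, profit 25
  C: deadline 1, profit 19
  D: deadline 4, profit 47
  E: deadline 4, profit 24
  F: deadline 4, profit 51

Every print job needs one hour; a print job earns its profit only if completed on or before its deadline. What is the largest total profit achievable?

Profit order: A=57 F=51 D=47 B=25 E=24 C=19
Assign: A→slot 2, F→slot 4, D→slot 3, B→slot 1, E skipped, C skipped.
Slots: [1:B] [2:A] [3:D] [4:F]
Profit = 25 + 57 + 47 + 51 = 180

180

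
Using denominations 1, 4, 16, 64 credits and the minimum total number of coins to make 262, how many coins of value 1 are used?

2

262 = 4×64 + 1×4 + 2×1
Count of 1: 2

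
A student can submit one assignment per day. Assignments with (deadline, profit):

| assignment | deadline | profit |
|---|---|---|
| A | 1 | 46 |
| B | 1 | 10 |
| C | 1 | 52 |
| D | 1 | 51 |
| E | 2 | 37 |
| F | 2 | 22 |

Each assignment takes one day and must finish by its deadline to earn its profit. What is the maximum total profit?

Take jobs in profit order; each goes to the latest open slot no later than its deadline.
By profit: C(d1,52), D(d1,51), A(d1,46), E(d2,37), F(d2,22), B(d1,10)
C→slot 1; D skipped; A skipped; E→slot 2; F skipped; B skipped.
Profit = 52 + 37 = 89

89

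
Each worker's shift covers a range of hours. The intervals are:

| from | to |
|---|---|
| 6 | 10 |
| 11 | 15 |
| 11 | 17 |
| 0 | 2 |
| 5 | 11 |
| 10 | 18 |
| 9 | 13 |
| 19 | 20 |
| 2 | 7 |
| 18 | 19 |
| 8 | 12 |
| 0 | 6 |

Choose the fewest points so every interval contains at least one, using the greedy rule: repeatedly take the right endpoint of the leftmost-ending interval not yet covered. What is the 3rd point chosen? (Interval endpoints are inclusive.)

15

Sort by right endpoint; whenever an interval is uncovered, place a point at its right end.
Sorted: [0,2] [0,6] [2,7] [6,10] [5,11] [8,12] [9,13] [11,15] [11,17] [10,18] [18,19] [19,20]
{[0,2],[0,6],[2,7]} hit by 2; {[6,10],[5,11],[8,12],[9,13]} hit by 10; {[11,15],[11,17],[10,18]} hit by 15; {[18,19],[19,20]} hit by 19.
Points: 2, 10, 15, 19 (4 total).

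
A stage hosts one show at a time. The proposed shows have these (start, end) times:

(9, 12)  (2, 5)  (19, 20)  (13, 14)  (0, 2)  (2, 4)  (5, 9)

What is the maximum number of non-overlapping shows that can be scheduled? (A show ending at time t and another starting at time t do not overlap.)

6

Sorted by end: (0,2)  (2,4)  (2,5)  (5,9)  (9,12)  (13,14)  (19,20)
take (0,2); take (2,4); skip (2,5); take (5,9); take (9,12); take (13,14); take (19,20).
Selected 6 shows.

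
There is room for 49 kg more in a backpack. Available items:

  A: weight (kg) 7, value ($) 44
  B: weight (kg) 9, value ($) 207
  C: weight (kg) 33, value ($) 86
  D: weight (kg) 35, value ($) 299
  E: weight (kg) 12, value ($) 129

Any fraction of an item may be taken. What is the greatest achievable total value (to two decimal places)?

Greedy by value/weight ratio, highest first.
Order: B (207/9=23.00) > E (129/12=10.75) > D (299/35=8.54) > A (44/7=6.29) > C (86/33=2.61)
Fill: take B (9 @ 207) → take E (12 @ 129) → take 28/35 of D → 239.20; 49/49 used.
Total value = 575.20

575.20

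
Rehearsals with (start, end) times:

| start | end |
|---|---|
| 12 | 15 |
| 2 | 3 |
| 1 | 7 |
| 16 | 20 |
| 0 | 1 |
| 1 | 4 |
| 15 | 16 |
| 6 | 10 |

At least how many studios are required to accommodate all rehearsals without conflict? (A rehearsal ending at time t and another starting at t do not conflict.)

3

Count concurrent intervals with a sweep; the peak is the room count.
starts: [0, 1, 1, 2, 6, 12, 15, 16]
ends:   [1, 3, 4, 7, 10, 15, 16, 20]
s0→1 e1→0 s1→1 s1→2 s2→3  — peak 3.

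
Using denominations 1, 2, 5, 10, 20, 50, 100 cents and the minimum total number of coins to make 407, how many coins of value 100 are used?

4

407 − 4×100→7 − 1×5→2 − 1×2→0
Count of 100: 4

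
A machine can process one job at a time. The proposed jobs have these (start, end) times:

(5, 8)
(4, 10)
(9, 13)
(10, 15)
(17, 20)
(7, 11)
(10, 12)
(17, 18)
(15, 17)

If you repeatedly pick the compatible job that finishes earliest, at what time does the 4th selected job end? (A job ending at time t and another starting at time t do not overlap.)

Sorted by end: (5,8)  (4,10)  (7,11)  (10,12)  (9,13)  (10,15)  (15,17)  (17,18)  (17,20)
take (5,8); skip (7,11); take (10,12); skip (10,15); take (15,17); take (17,18).
Selected: (5,8) (10,12) (15,17) (17,18)

18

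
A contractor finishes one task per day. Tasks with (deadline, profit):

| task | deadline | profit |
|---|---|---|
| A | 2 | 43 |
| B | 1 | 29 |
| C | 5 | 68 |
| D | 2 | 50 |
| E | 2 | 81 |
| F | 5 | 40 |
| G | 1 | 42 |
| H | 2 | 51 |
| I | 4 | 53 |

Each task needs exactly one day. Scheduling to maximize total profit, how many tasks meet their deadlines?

5

By profit: E(d2,81), C(d5,68), I(d4,53), H(d2,51), D(d2,50), A(d2,43), G(d1,42), F(d5,40), B(d1,29)
E→slot 2; C→slot 5; I→slot 4; H→slot 1; D skipped; A skipped; G skipped; F→slot 3; B skipped.
5 of 9 scheduled.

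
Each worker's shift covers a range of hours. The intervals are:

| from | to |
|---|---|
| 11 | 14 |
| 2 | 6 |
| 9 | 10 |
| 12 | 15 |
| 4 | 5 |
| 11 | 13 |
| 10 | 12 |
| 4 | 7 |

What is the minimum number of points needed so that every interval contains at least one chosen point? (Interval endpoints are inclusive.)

3

Process intervals by earliest right end; each time one isn't hit yet, stab at its right endpoint.
By right end: [4,5]  [2,6]  [4,7]  [9,10]  [10,12]  [11,13]  [11,14]  [12,15]
[4,5] uncovered → point at 5; [9,10] uncovered → point at 10; [11,13] uncovered → point at 13.
Points: 5, 10, 13 (3 total).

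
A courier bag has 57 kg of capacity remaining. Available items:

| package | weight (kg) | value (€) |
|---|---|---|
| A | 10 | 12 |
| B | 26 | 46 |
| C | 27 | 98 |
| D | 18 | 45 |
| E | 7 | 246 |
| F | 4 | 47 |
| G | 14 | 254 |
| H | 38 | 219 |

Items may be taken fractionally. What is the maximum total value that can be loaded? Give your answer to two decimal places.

Ratios (sorted): E 35.14, G 18.14, F 11.75, H 5.76, C 3.63, D 2.50, B 1.77, A 1.20
take E (7 @ 246); take G (14 @ 254); take F (4 @ 47); take 32/38 of H → 184.42. Capacity used 57/57.
Total value = 731.42

731.42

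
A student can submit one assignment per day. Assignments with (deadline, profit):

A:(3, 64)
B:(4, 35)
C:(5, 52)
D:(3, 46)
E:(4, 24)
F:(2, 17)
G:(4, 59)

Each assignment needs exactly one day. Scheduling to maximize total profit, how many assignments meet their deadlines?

5

Sort by profit descending; place each in the latest free slot ≤ its deadline.
By profit: A(d3,64), G(d4,59), C(d5,52), D(d3,46), B(d4,35), E(d4,24), F(d2,17)
A→slot 3; G→slot 4; C→slot 5; D→slot 2; B→slot 1; E skipped; F skipped.
5 of 7 scheduled.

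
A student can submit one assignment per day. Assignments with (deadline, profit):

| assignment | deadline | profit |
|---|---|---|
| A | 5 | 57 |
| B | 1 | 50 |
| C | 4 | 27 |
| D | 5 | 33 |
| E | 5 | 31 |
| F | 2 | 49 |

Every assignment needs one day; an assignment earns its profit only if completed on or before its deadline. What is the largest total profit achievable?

220

Take jobs in profit order; each goes to the latest open slot no later than its deadline.
Profit order: A=57 B=50 F=49 D=33 E=31 C=27
Assign: A→slot 5, B→slot 1, F→slot 2, D→slot 4, E→slot 3, C skipped.
Slots: [1:B] [2:F] [3:E] [4:D] [5:A]
Profit = 50 + 49 + 31 + 33 + 57 = 220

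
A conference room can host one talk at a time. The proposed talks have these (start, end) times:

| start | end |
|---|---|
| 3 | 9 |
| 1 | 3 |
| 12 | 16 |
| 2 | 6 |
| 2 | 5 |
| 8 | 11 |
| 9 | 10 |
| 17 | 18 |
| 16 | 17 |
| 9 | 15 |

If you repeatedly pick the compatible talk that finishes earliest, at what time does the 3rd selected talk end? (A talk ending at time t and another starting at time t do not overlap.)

10

Sort by end time and greedily take each interval whose start is ≥ the last chosen end.
Sorted by end: (1,3)  (2,5)  (2,6)  (3,9)  (9,10)  (8,11)  (9,15)  (12,16)  (16,17)  (17,18)
take (1,3); take (3,9); take (9,10); skip (9,15); take (12,16); take (16,17); take (17,18).
Selected: (1,3) (3,9) (9,10) (12,16) (16,17) (17,18)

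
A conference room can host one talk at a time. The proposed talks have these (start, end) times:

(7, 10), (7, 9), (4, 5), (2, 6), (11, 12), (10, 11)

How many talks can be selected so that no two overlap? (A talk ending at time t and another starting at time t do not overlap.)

Sorted by end: (4,5)  (2,6)  (7,9)  (7,10)  (10,11)  (11,12)
take (4,5); take (7,9); take (10,11); take (11,12).
Selected 4 talks.

4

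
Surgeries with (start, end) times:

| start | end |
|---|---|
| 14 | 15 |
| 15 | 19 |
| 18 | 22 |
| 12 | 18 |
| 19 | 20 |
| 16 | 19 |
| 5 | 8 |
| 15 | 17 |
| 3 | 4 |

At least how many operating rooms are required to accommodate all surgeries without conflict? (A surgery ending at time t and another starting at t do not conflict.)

4

starts: [3, 5, 12, 14, 15, 15, 16, 18, 19]
ends:   [4, 8, 15, 17, 18, 19, 19, 20, 22]
s3→1 e4→0 s5→1 e8→0 s12→1 s14→2 e15→1 s15→2 s15→3 s16→4  — peak 4.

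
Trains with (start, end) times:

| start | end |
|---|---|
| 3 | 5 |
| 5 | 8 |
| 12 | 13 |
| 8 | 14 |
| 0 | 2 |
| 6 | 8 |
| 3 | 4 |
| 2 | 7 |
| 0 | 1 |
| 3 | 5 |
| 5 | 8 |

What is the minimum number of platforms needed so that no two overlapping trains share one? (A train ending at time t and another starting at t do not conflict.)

The answer is the maximum number of intervals overlapping at any instant.
Events (time:±→running): 0:+→1 0:+→2 1:-→1 2:-→0 2:+→1 3:+→2 3:+→3 3:+→4 … peak 4.

4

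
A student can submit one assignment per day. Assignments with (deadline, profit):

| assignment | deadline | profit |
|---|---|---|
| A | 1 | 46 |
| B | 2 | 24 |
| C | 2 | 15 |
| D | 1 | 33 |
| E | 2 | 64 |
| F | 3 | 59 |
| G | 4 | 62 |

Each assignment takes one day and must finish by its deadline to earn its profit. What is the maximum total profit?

231

Profit order: E=64 G=62 F=59 A=46 D=33 B=24 C=15
Assign: E→slot 2, G→slot 4, F→slot 3, A→slot 1, D skipped, B skipped, C skipped.
Slots: [1:A] [2:E] [3:F] [4:G]
Profit = 46 + 64 + 59 + 62 = 231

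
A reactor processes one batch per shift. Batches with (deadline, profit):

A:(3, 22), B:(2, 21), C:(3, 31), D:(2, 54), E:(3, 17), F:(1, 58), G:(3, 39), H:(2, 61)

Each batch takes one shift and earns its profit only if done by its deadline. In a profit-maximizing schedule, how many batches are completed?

Sort by profit descending; place each in the latest free slot ≤ its deadline.
By profit: H(d2,61), F(d1,58), D(d2,54), G(d3,39), C(d3,31), A(d3,22), B(d2,21), E(d3,17)
H→slot 2; F→slot 1; D skipped; G→slot 3; C skipped; A skipped; B skipped; E skipped.
3 of 8 scheduled.

3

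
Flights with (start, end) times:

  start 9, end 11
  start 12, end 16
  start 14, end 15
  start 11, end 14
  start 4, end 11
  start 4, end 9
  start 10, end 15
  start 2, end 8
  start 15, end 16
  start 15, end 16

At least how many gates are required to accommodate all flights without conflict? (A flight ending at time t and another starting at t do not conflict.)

Count concurrent intervals with a sweep; the peak is the room count.
starts: [2, 4, 4, 9, 10, 11, 12, 14, 15, 15]
ends:   [8, 9, 11, 11, 14, 15, 15, 16, 16, 16]
s2→1 s4→2 s4→3  — peak 3.

3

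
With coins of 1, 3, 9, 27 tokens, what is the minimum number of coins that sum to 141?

7

141 = 5×27 + 2×3
Total coins = 5 + 2 = 7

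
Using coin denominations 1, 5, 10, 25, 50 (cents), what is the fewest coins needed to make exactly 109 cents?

Greedy: take as many of the largest coin as possible, then repeat with the remainder.
109 − 2×50→9 − 1×5→4 − 4×1→0
Total coins = 2 + 1 + 4 = 7

7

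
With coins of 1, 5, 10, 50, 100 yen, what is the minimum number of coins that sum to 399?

13

Use the largest denomination that fits, subtract, and repeat.
399 = 3×100 + 1×50 + 4×10 + 1×5 + 4×1
Total coins = 3 + 1 + 4 + 1 + 4 = 13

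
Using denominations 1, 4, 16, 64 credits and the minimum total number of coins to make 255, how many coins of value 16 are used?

3

255 − 3×64→63 − 3×16→15 − 3×4→3 − 3×1→0
Count of 16: 3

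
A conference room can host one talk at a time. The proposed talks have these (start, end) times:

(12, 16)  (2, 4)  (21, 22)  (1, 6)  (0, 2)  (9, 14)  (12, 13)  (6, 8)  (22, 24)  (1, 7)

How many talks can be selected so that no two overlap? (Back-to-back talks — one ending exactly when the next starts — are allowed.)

6

By end time: (0,2), (2,4), (1,6), (1,7), (6,8), (12,13), (9,14), (12,16), (21,22), (22,24).
Pick (0,2); next start ≥ 2 → (2,4); next start ≥ 4 → (6,8); next start ≥ 8 → (12,13); next start ≥ 13 → (21,22); next start ≥ 22 → (22,24).
Selected 6 talks.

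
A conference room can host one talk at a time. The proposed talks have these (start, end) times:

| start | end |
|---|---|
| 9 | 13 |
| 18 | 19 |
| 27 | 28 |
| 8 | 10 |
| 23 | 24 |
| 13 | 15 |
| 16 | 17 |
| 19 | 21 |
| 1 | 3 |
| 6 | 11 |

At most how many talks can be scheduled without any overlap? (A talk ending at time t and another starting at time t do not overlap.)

8

Order by finish time; keep every interval that doesn't clash with the previous kept one.
By end time: (1,3), (8,10), (6,11), (9,13), (13,15), (16,17), (18,19), (19,21), (23,24), (27,28).
Pick (1,3); next start ≥ 3 → (8,10); next start ≥ 10 → (13,15); next start ≥ 15 → (16,17); next start ≥ 17 → (18,19); next start ≥ 19 → (19,21); next start ≥ 21 → (23,24); next start ≥ 24 → (27,28).
Selected 8 talks.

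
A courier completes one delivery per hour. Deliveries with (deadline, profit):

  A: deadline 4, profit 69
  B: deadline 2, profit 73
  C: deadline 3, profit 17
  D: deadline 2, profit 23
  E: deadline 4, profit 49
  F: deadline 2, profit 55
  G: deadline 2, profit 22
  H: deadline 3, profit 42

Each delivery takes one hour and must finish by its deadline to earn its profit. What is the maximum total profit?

Take jobs in profit order; each goes to the latest open slot no later than its deadline.
Profit order: B=73 A=69 F=55 E=49 H=42 D=23 G=22 C=17
Assign: B→slot 2, A→slot 4, F→slot 1, E→slot 3, H skipped, D skipped, G skipped, C skipped.
Slots: [1:F] [2:B] [3:E] [4:A]
Profit = 55 + 73 + 49 + 69 = 246

246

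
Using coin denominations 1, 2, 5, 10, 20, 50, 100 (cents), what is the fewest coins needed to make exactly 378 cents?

378 − 3×100→78 − 1×50→28 − 1×20→8 − 1×5→3 − 1×2→1 − 1×1→0
Total coins = 3 + 1 + 1 + 1 + 1 + 1 = 8

8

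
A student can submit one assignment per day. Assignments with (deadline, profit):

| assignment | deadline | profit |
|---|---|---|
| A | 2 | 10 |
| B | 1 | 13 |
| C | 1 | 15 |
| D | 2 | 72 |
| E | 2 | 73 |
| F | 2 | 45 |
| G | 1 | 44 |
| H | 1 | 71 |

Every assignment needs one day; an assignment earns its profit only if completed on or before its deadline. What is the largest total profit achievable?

Sort by profit descending; place each in the latest free slot ≤ its deadline.
By profit: E(d2,73), D(d2,72), H(d1,71), F(d2,45), G(d1,44), C(d1,15), B(d1,13), A(d2,10)
E→slot 2; D→slot 1; H skipped; F skipped; G skipped; C skipped; B skipped; A skipped.
Profit = 72 + 73 = 145

145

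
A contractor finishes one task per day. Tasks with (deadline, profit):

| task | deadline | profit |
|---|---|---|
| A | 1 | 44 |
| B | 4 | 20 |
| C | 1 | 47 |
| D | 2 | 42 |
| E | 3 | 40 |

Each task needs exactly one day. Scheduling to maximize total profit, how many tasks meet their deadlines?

4

By profit: C(d1,47), A(d1,44), D(d2,42), E(d3,40), B(d4,20)
C→slot 1; A skipped; D→slot 2; E→slot 3; B→slot 4.
4 of 5 scheduled.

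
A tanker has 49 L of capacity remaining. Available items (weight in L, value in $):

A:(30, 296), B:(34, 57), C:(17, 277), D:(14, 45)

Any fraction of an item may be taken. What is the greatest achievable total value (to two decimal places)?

Sort by value per unit weight and fill in that order.
Ratios (sorted): C 16.29, A 9.87, D 3.21, B 1.68
take C (17 @ 277); take A (30 @ 296); take 2/14 of D → 6.43. Capacity used 49/49.
Total value = 579.43

579.43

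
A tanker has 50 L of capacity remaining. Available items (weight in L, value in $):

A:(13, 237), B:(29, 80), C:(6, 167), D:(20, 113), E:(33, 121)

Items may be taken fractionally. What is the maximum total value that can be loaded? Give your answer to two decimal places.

Ratios (sorted): C 27.83, A 18.23, D 5.65, E 3.67, B 2.76
take C (6 @ 167); take A (13 @ 237); take D (20 @ 113); take 11/33 of E → 40.33. Capacity used 50/50.
Total value = 557.33

557.33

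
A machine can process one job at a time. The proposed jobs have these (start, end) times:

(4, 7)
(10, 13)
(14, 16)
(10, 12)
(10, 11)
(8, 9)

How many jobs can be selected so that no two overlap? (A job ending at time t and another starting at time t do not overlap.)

By end time: (4,7), (8,9), (10,11), (10,12), (10,13), (14,16).
Pick (4,7); next start ≥ 7 → (8,9); next start ≥ 9 → (10,11); next start ≥ 11 → (14,16).
Selected 4 jobs.

4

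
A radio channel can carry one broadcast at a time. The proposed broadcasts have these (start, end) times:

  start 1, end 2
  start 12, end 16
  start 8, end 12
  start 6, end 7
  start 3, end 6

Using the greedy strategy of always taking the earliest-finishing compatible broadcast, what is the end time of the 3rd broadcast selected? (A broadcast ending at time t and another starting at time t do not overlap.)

7

Sorted by end: (1,2)  (3,6)  (6,7)  (8,12)  (12,16)
take (1,2); take (3,6); take (6,7); take (8,12); take (12,16).
Selected: (1,2) (3,6) (6,7) (8,12) (12,16)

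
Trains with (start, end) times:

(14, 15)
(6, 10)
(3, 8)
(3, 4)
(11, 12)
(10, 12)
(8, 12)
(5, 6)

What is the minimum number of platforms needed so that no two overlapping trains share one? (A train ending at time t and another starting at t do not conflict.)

starts: [3, 3, 5, 6, 8, 10, 11, 14]
ends:   [4, 6, 8, 10, 12, 12, 12, 15]
s3→1 s3→2 e4→1 s5→2 e6→1 s6→2 e8→1 s8→2 e10→1 s10→2 s11→3  — peak 3.

3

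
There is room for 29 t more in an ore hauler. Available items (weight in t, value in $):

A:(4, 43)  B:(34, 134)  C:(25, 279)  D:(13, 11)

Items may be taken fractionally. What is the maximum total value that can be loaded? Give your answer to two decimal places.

Ratios (sorted): C 11.16, A 10.75, B 3.94, D 0.85
take C (25 @ 279); take A (4 @ 43). Capacity used 29/29.
Total value = 322.00

322.00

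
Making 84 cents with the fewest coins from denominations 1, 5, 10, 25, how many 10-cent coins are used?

Greedy: take as many of the largest coin as possible, then repeat with the remainder.
84 − 3×25→9 − 1×5→4 − 4×1→0
Count of 10: 0

0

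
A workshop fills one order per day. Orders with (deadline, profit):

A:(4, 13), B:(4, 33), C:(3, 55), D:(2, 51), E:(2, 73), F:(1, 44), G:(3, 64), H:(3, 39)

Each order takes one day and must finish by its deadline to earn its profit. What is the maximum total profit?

225

Profit order: E=73 G=64 C=55 D=51 F=44 H=39 B=33 A=13
Assign: E→slot 2, G→slot 3, C→slot 1, D skipped, F skipped, H skipped, B→slot 4, A skipped.
Slots: [1:C] [2:E] [3:G] [4:B]
Profit = 55 + 73 + 64 + 33 = 225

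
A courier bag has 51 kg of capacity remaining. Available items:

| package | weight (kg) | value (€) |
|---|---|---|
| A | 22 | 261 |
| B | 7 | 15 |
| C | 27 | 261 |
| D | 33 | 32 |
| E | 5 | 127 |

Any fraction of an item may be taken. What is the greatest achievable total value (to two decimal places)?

620.00

Sort by value per unit weight and fill in that order.
Order: E (127/5=25.40) > A (261/22=11.86) > C (261/27=9.67) > B (15/7=2.14) > D (32/33=0.97)
Fill: take E (5 @ 127) → take A (22 @ 261) → take 24/27 of C → 232.00; 51/51 used.
Total value = 620.00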